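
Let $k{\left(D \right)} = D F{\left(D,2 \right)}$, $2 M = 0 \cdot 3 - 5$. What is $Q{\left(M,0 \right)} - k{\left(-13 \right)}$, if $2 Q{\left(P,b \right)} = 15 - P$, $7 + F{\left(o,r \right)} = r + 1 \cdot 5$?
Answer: $\frac{35}{4} \approx 8.75$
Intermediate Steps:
$M = - \frac{5}{2}$ ($M = \frac{0 \cdot 3 - 5}{2} = \frac{0 - 5}{2} = \frac{1}{2} \left(-5\right) = - \frac{5}{2} \approx -2.5$)
$F{\left(o,r \right)} = -2 + r$ ($F{\left(o,r \right)} = -7 + \left(r + 1 \cdot 5\right) = -7 + \left(r + 5\right) = -7 + \left(5 + r\right) = -2 + r$)
$k{\left(D \right)} = 0$ ($k{\left(D \right)} = D \left(-2 + 2\right) = D 0 = 0$)
$Q{\left(P,b \right)} = \frac{15}{2} - \frac{P}{2}$ ($Q{\left(P,b \right)} = \frac{15 - P}{2} = \frac{15}{2} - \frac{P}{2}$)
$Q{\left(M,0 \right)} - k{\left(-13 \right)} = \left(\frac{15}{2} - - \frac{5}{4}\right) - 0 = \left(\frac{15}{2} + \frac{5}{4}\right) + 0 = \frac{35}{4} + 0 = \frac{35}{4}$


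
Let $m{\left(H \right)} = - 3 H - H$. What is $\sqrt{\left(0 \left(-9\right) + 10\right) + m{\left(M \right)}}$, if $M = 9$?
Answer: $i \sqrt{26} \approx 5.099 i$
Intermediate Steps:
$m{\left(H \right)} = - 4 H$
$\sqrt{\left(0 \left(-9\right) + 10\right) + m{\left(M \right)}} = \sqrt{\left(0 \left(-9\right) + 10\right) - 36} = \sqrt{\left(0 + 10\right) - 36} = \sqrt{10 - 36} = \sqrt{-26} = i \sqrt{26}$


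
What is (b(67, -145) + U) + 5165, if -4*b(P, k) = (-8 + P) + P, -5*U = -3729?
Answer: 58793/10 ≈ 5879.3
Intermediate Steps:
U = 3729/5 (U = -⅕*(-3729) = 3729/5 ≈ 745.80)
b(P, k) = 2 - P/2 (b(P, k) = -((-8 + P) + P)/4 = -(-8 + 2*P)/4 = 2 - P/2)
(b(67, -145) + U) + 5165 = ((2 - ½*67) + 3729/5) + 5165 = ((2 - 67/2) + 3729/5) + 5165 = (-63/2 + 3729/5) + 5165 = 7143/10 + 5165 = 58793/10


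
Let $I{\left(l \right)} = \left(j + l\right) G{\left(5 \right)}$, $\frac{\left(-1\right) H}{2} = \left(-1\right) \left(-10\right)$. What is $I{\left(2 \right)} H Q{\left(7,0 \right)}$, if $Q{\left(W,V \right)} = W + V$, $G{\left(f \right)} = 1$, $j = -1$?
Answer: $-140$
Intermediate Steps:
$H = -20$ ($H = - 2 \left(\left(-1\right) \left(-10\right)\right) = \left(-2\right) 10 = -20$)
$Q{\left(W,V \right)} = V + W$
$I{\left(l \right)} = -1 + l$ ($I{\left(l \right)} = \left(-1 + l\right) 1 = -1 + l$)
$I{\left(2 \right)} H Q{\left(7,0 \right)} = \left(-1 + 2\right) \left(-20\right) \left(0 + 7\right) = 1 \left(-20\right) 7 = \left(-20\right) 7 = -140$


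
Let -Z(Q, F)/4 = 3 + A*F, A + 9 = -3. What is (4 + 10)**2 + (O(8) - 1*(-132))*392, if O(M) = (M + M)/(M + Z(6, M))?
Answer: 4935868/95 ≈ 51957.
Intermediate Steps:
A = -12 (A = -9 - 3 = -12)
Z(Q, F) = -12 + 48*F (Z(Q, F) = -4*(3 - 12*F) = -12 + 48*F)
O(M) = 2*M/(-12 + 49*M) (O(M) = (M + M)/(M + (-12 + 48*M)) = (2*M)/(-12 + 49*M) = 2*M/(-12 + 49*M))
(4 + 10)**2 + (O(8) - 1*(-132))*392 = (4 + 10)**2 + (2*8/(-12 + 49*8) - 1*(-132))*392 = 14**2 + (2*8/(-12 + 392) + 132)*392 = 196 + (2*8/380 + 132)*392 = 196 + (2*8*(1/380) + 132)*392 = 196 + (4/95 + 132)*392 = 196 + (12544/95)*392 = 196 + 4917248/95 = 4935868/95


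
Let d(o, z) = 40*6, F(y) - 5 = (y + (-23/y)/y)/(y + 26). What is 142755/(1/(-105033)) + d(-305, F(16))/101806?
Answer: -763238865031125/50903 ≈ -1.4994e+10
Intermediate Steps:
F(y) = 5 + (y - 23/y²)/(26 + y) (F(y) = 5 + (y + (-23/y)/y)/(y + 26) = 5 + (y - 23/y²)/(26 + y))
d(o, z) = 240
142755/(1/(-105033)) + d(-305, F(16))/101806 = 142755/(1/(-105033)) + 240/101806 = 142755/(-1/105033) + 240*(1/101806) = 142755*(-105033) + 120/50903 = -14993985915 + 120/50903 = -763238865031125/50903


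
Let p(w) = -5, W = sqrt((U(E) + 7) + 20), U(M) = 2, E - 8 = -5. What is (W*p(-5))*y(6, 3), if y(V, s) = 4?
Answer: -20*sqrt(29) ≈ -107.70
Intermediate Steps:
E = 3 (E = 8 - 5 = 3)
W = sqrt(29) (W = sqrt((2 + 7) + 20) = sqrt(9 + 20) = sqrt(29) ≈ 5.3852)
(W*p(-5))*y(6, 3) = (sqrt(29)*(-5))*4 = -5*sqrt(29)*4 = -20*sqrt(29)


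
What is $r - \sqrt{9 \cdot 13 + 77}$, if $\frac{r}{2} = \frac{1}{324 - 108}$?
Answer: $\frac{1}{108} - \sqrt{194} \approx -13.919$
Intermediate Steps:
$r = \frac{1}{108}$ ($r = \frac{2}{324 - 108} = \frac{2}{216} = 2 \cdot \frac{1}{216} = \frac{1}{108} \approx 0.0092593$)
$r - \sqrt{9 \cdot 13 + 77} = \frac{1}{108} - \sqrt{9 \cdot 13 + 77} = \frac{1}{108} - \sqrt{117 + 77} = \frac{1}{108} - \sqrt{194}$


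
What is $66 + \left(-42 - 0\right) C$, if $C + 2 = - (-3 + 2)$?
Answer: $108$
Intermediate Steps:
$C = -1$ ($C = -2 - \left(-3 + 2\right) = -2 - -1 = -2 + 1 = -1$)
$66 + \left(-42 - 0\right) C = 66 + \left(-42 - 0\right) \left(-1\right) = 66 + \left(-42 + 0\right) \left(-1\right) = 66 - -42 = 66 + 42 = 108$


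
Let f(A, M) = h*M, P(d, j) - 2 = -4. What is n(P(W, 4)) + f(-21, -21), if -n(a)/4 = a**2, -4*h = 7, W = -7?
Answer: 83/4 ≈ 20.750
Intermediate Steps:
P(d, j) = -2 (P(d, j) = 2 - 4 = -2)
h = -7/4 (h = -1/4*7 = -7/4 ≈ -1.7500)
n(a) = -4*a**2
f(A, M) = -7*M/4
n(P(W, 4)) + f(-21, -21) = -4*(-2)**2 - 7/4*(-21) = -4*4 + 147/4 = -16 + 147/4 = 83/4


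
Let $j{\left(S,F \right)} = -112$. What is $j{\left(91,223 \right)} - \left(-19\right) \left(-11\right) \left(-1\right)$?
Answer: $97$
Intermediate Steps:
$j{\left(91,223 \right)} - \left(-19\right) \left(-11\right) \left(-1\right) = -112 - \left(-19\right) \left(-11\right) \left(-1\right) = -112 - 209 \left(-1\right) = -112 - -209 = -112 + 209 = 97$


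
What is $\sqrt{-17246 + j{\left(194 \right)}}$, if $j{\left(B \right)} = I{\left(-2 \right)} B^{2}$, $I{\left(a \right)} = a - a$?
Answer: $i \sqrt{17246} \approx 131.32 i$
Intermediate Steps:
$I{\left(a \right)} = 0$
$j{\left(B \right)} = 0$ ($j{\left(B \right)} = 0 B^{2} = 0$)
$\sqrt{-17246 + j{\left(194 \right)}} = \sqrt{-17246 + 0} = \sqrt{-17246} = i \sqrt{17246}$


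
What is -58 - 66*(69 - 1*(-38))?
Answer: -7120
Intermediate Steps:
-58 - 66*(69 - 1*(-38)) = -58 - 66*(69 + 38) = -58 - 66*107 = -58 - 7062 = -7120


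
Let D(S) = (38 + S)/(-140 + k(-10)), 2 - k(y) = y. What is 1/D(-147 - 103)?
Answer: 32/53 ≈ 0.60377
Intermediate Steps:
k(y) = 2 - y
D(S) = -19/64 - S/128 (D(S) = (38 + S)/(-140 + (2 - 1*(-10))) = (38 + S)/(-140 + (2 + 10)) = (38 + S)/(-140 + 12) = (38 + S)/(-128) = (38 + S)*(-1/128) = -19/64 - S/128)
1/D(-147 - 103) = 1/(-19/64 - (-147 - 103)/128) = 1/(-19/64 - 1/128*(-250)) = 1/(-19/64 + 125/64) = 1/(53/32) = 32/53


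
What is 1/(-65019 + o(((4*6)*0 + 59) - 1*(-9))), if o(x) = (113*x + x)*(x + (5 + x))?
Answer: 1/1028013 ≈ 9.7275e-7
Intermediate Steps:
o(x) = 114*x*(5 + 2*x) (o(x) = (114*x)*(5 + 2*x) = 114*x*(5 + 2*x))
1/(-65019 + o(((4*6)*0 + 59) - 1*(-9))) = 1/(-65019 + 114*(((4*6)*0 + 59) - 1*(-9))*(5 + 2*(((4*6)*0 + 59) - 1*(-9)))) = 1/(-65019 + 114*((24*0 + 59) + 9)*(5 + 2*((24*0 + 59) + 9))) = 1/(-65019 + 114*((0 + 59) + 9)*(5 + 2*((0 + 59) + 9))) = 1/(-65019 + 114*(59 + 9)*(5 + 2*(59 + 9))) = 1/(-65019 + 114*68*(5 + 2*68)) = 1/(-65019 + 114*68*(5 + 136)) = 1/(-65019 + 114*68*141) = 1/(-65019 + 1093032) = 1/1028013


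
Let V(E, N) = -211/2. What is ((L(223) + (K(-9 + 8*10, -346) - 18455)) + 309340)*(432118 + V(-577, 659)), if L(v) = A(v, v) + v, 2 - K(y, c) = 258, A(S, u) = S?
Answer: 251496076875/2 ≈ 1.2575e+11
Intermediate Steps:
K(y, c) = -256 (K(y, c) = 2 - 1*258 = 2 - 258 = -256)
V(E, N) = -211/2 (V(E, N) = -211*½ = -211/2)
L(v) = 2*v (L(v) = v + v = 2*v)
((L(223) + (K(-9 + 8*10, -346) - 18455)) + 309340)*(432118 + V(-577, 659)) = ((2*223 + (-256 - 18455)) + 309340)*(432118 - 211/2) = ((446 - 18711) + 309340)*(864025/2) = (-18265 + 309340)*(864025/2) = 291075*(864025/2) = 251496076875/2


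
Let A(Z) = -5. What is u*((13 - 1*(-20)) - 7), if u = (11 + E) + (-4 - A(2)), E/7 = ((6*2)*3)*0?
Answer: 312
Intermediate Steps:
E = 0 (E = 7*(((6*2)*3)*0) = 7*((12*3)*0) = 7*(36*0) = 7*0 = 0)
u = 12 (u = (11 + 0) + (-4 - 1*(-5)) = 11 + (-4 + 5) = 11 + 1 = 12)
u*((13 - 1*(-20)) - 7) = 12*((13 - 1*(-20)) - 7) = 12*((13 + 20) - 7) = 12*(33 - 7) = 12*26 = 312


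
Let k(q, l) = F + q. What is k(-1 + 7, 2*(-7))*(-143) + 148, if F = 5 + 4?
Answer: -1997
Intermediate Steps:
F = 9
k(q, l) = 9 + q
k(-1 + 7, 2*(-7))*(-143) + 148 = (9 + (-1 + 7))*(-143) + 148 = (9 + 6)*(-143) + 148 = 15*(-143) + 148 = -2145 + 148 = -1997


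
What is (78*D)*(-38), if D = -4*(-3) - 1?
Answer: -32604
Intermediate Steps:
D = 11 (D = 12 - 1 = 11)
(78*D)*(-38) = (78*11)*(-38) = 858*(-38) = -32604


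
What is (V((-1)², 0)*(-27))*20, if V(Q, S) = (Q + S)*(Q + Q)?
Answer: -1080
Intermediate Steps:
V(Q, S) = 2*Q*(Q + S) (V(Q, S) = (Q + S)*(2*Q) = 2*Q*(Q + S))
(V((-1)², 0)*(-27))*20 = ((2*(-1)²*((-1)² + 0))*(-27))*20 = ((2*1*(1 + 0))*(-27))*20 = ((2*1*1)*(-27))*20 = (2*(-27))*20 = -54*20 = -1080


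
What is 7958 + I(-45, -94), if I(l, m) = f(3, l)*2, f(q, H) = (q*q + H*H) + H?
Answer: 11936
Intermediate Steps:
f(q, H) = H + H² + q² (f(q, H) = (q² + H²) + H = (H² + q²) + H = H + H² + q²)
I(l, m) = 18 + 2*l + 2*l² (I(l, m) = (l + l² + 3²)*2 = (l + l² + 9)*2 = (9 + l + l²)*2 = 18 + 2*l + 2*l²)
7958 + I(-45, -94) = 7958 + (18 + 2*(-45) + 2*(-45)²) = 7958 + (18 - 90 + 2*2025) = 7958 + (18 - 90 + 4050) = 7958 + 3978 = 11936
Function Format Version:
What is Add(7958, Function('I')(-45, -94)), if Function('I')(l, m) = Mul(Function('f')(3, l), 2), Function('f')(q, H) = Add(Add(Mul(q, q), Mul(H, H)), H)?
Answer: 11936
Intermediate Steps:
Function('f')(q, H) = Add(H, Pow(H, 2), Pow(q, 2)) (Function('f')(q, H) = Add(Add(Pow(q, 2), Pow(H, 2)), H) = Add(Add(Pow(H, 2), Pow(q, 2)), H) = Add(H, Pow(H, 2), Pow(q, 2)))
Function('I')(l, m) = Add(18, Mul(2, l), Mul(2, Pow(l, 2))) (Function('I')(l, m) = Mul(Add(l, Pow(l, 2), Pow(3, 2)), 2) = Mul(Add(l, Pow(l, 2), 9), 2) = Mul(Add(9, l, Pow(l, 2)), 2) = Add(18, Mul(2, l), Mul(2, Pow(l, 2))))
Add(7958, Function('I')(-45, -94)) = Add(7958, Add(18, Mul(2, -45), Mul(2, Pow(-45, 2)))) = Add(7958, Add(18, -90, Mul(2, 2025))) = Add(7958, Add(18, -90, 4050)) = Add(7958, 3978) = 11936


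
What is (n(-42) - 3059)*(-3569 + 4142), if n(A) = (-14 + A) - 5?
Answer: -1787760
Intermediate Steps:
n(A) = -19 + A
(n(-42) - 3059)*(-3569 + 4142) = ((-19 - 42) - 3059)*(-3569 + 4142) = (-61 - 3059)*573 = -3120*573 = -1787760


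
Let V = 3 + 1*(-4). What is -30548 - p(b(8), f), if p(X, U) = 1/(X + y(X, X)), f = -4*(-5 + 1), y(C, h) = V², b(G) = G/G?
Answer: -61097/2 ≈ -30549.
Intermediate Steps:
V = -1 (V = 3 - 4 = -1)
b(G) = 1
y(C, h) = 1 (y(C, h) = (-1)² = 1)
f = 16 (f = -4*(-4) = 16)
p(X, U) = 1/(1 + X) (p(X, U) = 1/(X + 1) = 1/(1 + X))
-30548 - p(b(8), f) = -30548 - 1/(1 + 1) = -30548 - 1/2 = -30548 - 1*½ = -30548 - ½ = -61097/2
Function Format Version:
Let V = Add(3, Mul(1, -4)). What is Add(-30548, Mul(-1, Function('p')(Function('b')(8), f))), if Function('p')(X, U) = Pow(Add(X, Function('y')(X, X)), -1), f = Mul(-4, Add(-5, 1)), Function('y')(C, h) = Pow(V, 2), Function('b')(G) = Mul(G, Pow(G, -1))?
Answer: Rational(-61097, 2) ≈ -30549.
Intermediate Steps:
V = -1 (V = Add(3, -4) = -1)
Function('b')(G) = 1
Function('y')(C, h) = 1 (Function('y')(C, h) = Pow(-1, 2) = 1)
f = 16 (f = Mul(-4, -4) = 16)
Function('p')(X, U) = Pow(Add(1, X), -1) (Function('p')(X, U) = Pow(Add(X, 1), -1) = Pow(Add(1, X), -1))
Add(-30548, Mul(-1, Function('p')(Function('b')(8), f))) = Add(-30548, Mul(-1, Pow(Add(1, 1), -1))) = Add(-30548, Mul(-1, Pow(2, -1))) = Add(-30548, Mul(-1, Rational(1, 2))) = Add(-30548, Rational(-1, 2)) = Rational(-61097, 2)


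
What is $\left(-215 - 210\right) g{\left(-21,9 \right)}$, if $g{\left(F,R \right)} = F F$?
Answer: $-187425$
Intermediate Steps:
$g{\left(F,R \right)} = F^{2}$
$\left(-215 - 210\right) g{\left(-21,9 \right)} = \left(-215 - 210\right) \left(-21\right)^{2} = \left(-425\right) 441 = -187425$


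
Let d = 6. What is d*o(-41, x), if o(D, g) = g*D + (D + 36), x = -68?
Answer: 16698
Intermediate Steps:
o(D, g) = 36 + D + D*g (o(D, g) = D*g + (36 + D) = 36 + D + D*g)
d*o(-41, x) = 6*(36 - 41 - 41*(-68)) = 6*(36 - 41 + 2788) = 6*2783 = 16698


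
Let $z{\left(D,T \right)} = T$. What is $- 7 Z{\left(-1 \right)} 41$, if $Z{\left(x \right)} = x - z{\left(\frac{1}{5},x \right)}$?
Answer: $0$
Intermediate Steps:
$Z{\left(x \right)} = 0$ ($Z{\left(x \right)} = x - x = 0$)
$- 7 Z{\left(-1 \right)} 41 = \left(-7\right) 0 \cdot 41 = 0 \cdot 41 = 0$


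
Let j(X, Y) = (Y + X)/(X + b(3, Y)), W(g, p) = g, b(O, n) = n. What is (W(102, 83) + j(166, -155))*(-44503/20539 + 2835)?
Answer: 5992906886/20539 ≈ 2.9178e+5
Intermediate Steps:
j(X, Y) = 1 (j(X, Y) = (Y + X)/(X + Y) = (X + Y)/(X + Y) = 1)
(W(102, 83) + j(166, -155))*(-44503/20539 + 2835) = (102 + 1)*(-44503/20539 + 2835) = 103*(-44503*1/20539 + 2835) = 103*(-44503/20539 + 2835) = 103*(58183562/20539) = 5992906886/20539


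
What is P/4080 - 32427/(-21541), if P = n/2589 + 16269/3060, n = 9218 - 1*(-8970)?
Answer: 2288123923879/1516934452800 ≈ 1.5084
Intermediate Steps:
n = 18188 (n = 9218 + 8970 = 18188)
P = 213019/17260 (P = 18188/2589 + 16269/3060 = 18188*(1/2589) + 16269*(1/3060) = 18188/2589 + 319/60 = 213019/17260 ≈ 12.342)
P/4080 - 32427/(-21541) = (213019/17260)/4080 - 32427/(-21541) = (213019/17260)*(1/4080) - 32427*(-1/21541) = 213019/70420800 + 32427/21541 = 2288123923879/1516934452800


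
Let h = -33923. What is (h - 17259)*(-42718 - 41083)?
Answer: 4289102782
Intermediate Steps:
(h - 17259)*(-42718 - 41083) = (-33923 - 17259)*(-42718 - 41083) = -51182*(-83801) = 4289102782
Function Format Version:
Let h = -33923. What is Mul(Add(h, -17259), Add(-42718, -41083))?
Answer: 4289102782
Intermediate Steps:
Mul(Add(h, -17259), Add(-42718, -41083)) = Mul(Add(-33923, -17259), Add(-42718, -41083)) = Mul(-51182, -83801) = 4289102782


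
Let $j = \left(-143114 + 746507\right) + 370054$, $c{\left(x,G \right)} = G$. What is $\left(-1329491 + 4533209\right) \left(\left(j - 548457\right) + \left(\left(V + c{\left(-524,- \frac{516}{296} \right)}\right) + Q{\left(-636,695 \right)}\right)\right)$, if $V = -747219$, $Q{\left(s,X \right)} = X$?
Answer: $- \frac{38114064386055}{37} \approx -1.0301 \cdot 10^{12}$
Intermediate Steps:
$j = 973447$ ($j = 603393 + 370054 = 973447$)
$\left(-1329491 + 4533209\right) \left(\left(j - 548457\right) + \left(\left(V + c{\left(-524,- \frac{516}{296} \right)}\right) + Q{\left(-636,695 \right)}\right)\right) = \left(-1329491 + 4533209\right) \left(\left(973447 - 548457\right) + \left(\left(-747219 - \frac{516}{296}\right) + 695\right)\right) = 3203718 \left(\left(973447 - 548457\right) + \left(\left(-747219 - \frac{129}{74}\right) + 695\right)\right) = 3203718 \left(424990 + \left(\left(-747219 - \frac{129}{74}\right) + 695\right)\right) = 3203718 \left(424990 + \left(- \frac{55294335}{74} + 695\right)\right) = 3203718 \left(424990 - \frac{55242905}{74}\right) = 3203718 \left(- \frac{23793645}{74}\right) = - \frac{38114064386055}{37}$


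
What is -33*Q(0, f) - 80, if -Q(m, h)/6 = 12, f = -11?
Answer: 2296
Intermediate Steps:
Q(m, h) = -72 (Q(m, h) = -6*12 = -72)
-33*Q(0, f) - 80 = -33*(-72) - 80 = 2376 - 80 = 2296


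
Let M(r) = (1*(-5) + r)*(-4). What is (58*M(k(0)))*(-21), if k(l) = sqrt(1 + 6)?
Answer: -24360 + 4872*sqrt(7) ≈ -11470.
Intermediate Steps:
k(l) = sqrt(7)
M(r) = 20 - 4*r (M(r) = (-5 + r)*(-4) = 20 - 4*r)
(58*M(k(0)))*(-21) = (58*(20 - 4*sqrt(7)))*(-21) = (1160 - 232*sqrt(7))*(-21) = -24360 + 4872*sqrt(7)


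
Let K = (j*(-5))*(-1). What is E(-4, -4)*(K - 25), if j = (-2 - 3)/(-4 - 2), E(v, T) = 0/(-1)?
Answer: 0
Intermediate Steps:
E(v, T) = 0 (E(v, T) = 0*(-1) = 0)
j = 5/6 (j = -5/(-6) = -5*(-1/6) = 5/6 ≈ 0.83333)
K = 25/6 (K = ((5/6)*(-5))*(-1) = -25/6*(-1) = 25/6 ≈ 4.1667)
E(-4, -4)*(K - 25) = 0*(25/6 - 25) = 0*(-125/6) = 0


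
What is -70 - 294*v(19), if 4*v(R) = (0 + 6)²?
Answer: -2716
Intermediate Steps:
v(R) = 9 (v(R) = (0 + 6)²/4 = (¼)*6² = (¼)*36 = 9)
-70 - 294*v(19) = -70 - 294*9 = -70 - 2646 = -2716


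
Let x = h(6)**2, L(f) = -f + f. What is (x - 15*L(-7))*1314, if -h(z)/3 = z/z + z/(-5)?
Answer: 11826/25 ≈ 473.04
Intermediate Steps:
L(f) = 0
h(z) = -3 + 3*z/5 (h(z) = -3*(z/z + z/(-5)) = -3*(1 + z*(-1/5)) = -3*(1 - z/5) = -3 + 3*z/5)
x = 9/25 (x = (-3 + (3/5)*6)**2 = (-3 + 18/5)**2 = (3/5)**2 = 9/25 ≈ 0.36000)
(x - 15*L(-7))*1314 = (9/25 - 15*0)*1314 = (9/25 + 0)*1314 = (9/25)*1314 = 11826/25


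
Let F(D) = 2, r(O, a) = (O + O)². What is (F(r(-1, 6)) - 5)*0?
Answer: 0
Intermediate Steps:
r(O, a) = 4*O² (r(O, a) = (2*O)² = 4*O²)
(F(r(-1, 6)) - 5)*0 = (2 - 5)*0 = -3*0 = 0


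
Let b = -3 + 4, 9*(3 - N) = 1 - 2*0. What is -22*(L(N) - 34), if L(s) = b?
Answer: 726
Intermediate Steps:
N = 26/9 (N = 3 - (1 - 2*0)/9 = 3 - (1 + 0)/9 = 3 - 1/9*1 = 3 - 1/9 = 26/9 ≈ 2.8889)
b = 1
L(s) = 1
-22*(L(N) - 34) = -22*(1 - 34) = -22*(-33) = 726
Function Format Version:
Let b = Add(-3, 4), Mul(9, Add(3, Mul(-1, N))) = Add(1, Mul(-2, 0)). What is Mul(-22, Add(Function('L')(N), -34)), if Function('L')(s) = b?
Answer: 726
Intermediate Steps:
N = Rational(26, 9) (N = Add(3, Mul(Rational(-1, 9), Add(1, Mul(-2, 0)))) = Add(3, Mul(Rational(-1, 9), Add(1, 0))) = Add(3, Mul(Rational(-1, 9), 1)) = Add(3, Rational(-1, 9)) = Rational(26, 9) ≈ 2.8889)
b = 1
Function('L')(s) = 1
Mul(-22, Add(Function('L')(N), -34)) = Mul(-22, Add(1, -34)) = Mul(-22, -33) = 726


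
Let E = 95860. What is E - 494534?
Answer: -398674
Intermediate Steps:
E - 494534 = 95860 - 494534 = -398674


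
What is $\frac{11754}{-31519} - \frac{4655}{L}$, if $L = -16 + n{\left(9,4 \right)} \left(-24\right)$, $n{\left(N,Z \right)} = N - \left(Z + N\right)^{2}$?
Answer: $- \frac{191668241}{120528656} \approx -1.5902$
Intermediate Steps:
$n{\left(N,Z \right)} = N - \left(N + Z\right)^{2}$
$L = 3824$ ($L = -16 + \left(9 - \left(9 + 4\right)^{2}\right) \left(-24\right) = -16 + \left(9 - 13^{2}\right) \left(-24\right) = -16 + \left(9 - 169\right) \left(-24\right) = -16 - -3840 = -16 + 3840 = 3824$)
$\frac{11754}{-31519} - \frac{4655}{L} = \frac{11754}{-31519} - \frac{4655}{3824} = 11754 \left(- \frac{1}{31519}\right) - \frac{4655}{3824} = - \frac{11754}{31519} - \frac{4655}{3824} = - \frac{191668241}{120528656}$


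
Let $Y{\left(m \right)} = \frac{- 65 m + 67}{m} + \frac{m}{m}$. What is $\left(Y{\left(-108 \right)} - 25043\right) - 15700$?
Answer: $- \frac{4407223}{108} \approx -40808.0$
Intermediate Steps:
$Y{\left(m \right)} = 1 + \frac{67 - 65 m}{m}$ ($Y{\left(m \right)} = \frac{67 - 65 m}{m} + 1 = 1 + \frac{67 - 65 m}{m}$)
$\left(Y{\left(-108 \right)} - 25043\right) - 15700 = \left(\left(-64 + \frac{67}{-108}\right) - 25043\right) - 15700 = \left(\left(-64 + 67 \left(- \frac{1}{108}\right)\right) - 25043\right) - 15700 = \left(\left(-64 - \frac{67}{108}\right) - 25043\right) - 15700 = \left(- \frac{6979}{108} - 25043\right) - 15700 = - \frac{2711623}{108} - 15700 = - \frac{4407223}{108}$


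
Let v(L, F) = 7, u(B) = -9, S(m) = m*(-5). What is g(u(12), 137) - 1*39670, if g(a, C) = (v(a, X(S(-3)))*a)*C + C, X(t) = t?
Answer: -48164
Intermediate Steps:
S(m) = -5*m
g(a, C) = C + 7*C*a (g(a, C) = (7*a)*C + C = 7*C*a + C = C + 7*C*a)
g(u(12), 137) - 1*39670 = 137*(1 + 7*(-9)) - 1*39670 = 137*(1 - 63) - 39670 = 137*(-62) - 39670 = -8494 - 39670 = -48164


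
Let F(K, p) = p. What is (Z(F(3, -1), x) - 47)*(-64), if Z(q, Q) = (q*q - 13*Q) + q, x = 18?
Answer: 17984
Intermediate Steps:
Z(q, Q) = q + q² - 13*Q (Z(q, Q) = (q² - 13*Q) + q = q + q² - 13*Q)
(Z(F(3, -1), x) - 47)*(-64) = ((-1 + (-1)² - 13*18) - 47)*(-64) = ((-1 + 1 - 234) - 47)*(-64) = (-234 - 47)*(-64) = -281*(-64) = 17984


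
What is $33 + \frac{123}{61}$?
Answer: $\frac{2136}{61} \approx 35.016$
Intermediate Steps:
$33 + \frac{123}{61} = \frac{2136}{61}$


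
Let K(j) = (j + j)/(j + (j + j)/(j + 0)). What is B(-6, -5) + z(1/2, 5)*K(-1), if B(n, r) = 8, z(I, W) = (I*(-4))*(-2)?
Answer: 0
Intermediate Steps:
z(I, W) = 8*I (z(I, W) = -4*I*(-2) = 8*I)
K(j) = 2*j/(2 + j) (K(j) = (2*j)/(j + (2*j)/j) = (2*j)/(j + 2) = (2*j)/(2 + j) = 2*j/(2 + j))
B(-6, -5) + z(1/2, 5)*K(-1) = 8 + (8*(1/2))*(2*(-1)/(2 - 1)) = 8 + (8*(1*(1/2)))*(2*(-1)/1) = 8 + (8*(1/2))*(2*(-1)*1) = 8 + 4*(-2) = 8 - 8 = 0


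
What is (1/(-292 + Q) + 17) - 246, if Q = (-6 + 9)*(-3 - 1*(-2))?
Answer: -67556/295 ≈ -229.00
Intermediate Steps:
Q = -3 (Q = 3*(-3 + 2) = 3*(-1) = -3)
(1/(-292 + Q) + 17) - 246 = (1/(-292 - 3) + 17) - 246 = (1/(-295) + 17) - 246 = (-1/295 + 17) - 246 = 5014/295 - 246 = -67556/295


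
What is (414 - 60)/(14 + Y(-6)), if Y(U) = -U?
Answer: 177/10 ≈ 17.700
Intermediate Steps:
(414 - 60)/(14 + Y(-6)) = (414 - 60)/(14 - 1*(-6)) = 354/(14 + 6) = 354/20 = 354*(1/20) = 177/10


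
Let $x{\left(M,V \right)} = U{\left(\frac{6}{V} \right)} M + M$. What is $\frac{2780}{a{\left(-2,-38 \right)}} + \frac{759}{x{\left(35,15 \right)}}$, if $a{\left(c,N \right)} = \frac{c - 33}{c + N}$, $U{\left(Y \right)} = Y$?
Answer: $\frac{156439}{49} \approx 3192.6$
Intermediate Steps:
$x{\left(M,V \right)} = M + \frac{6 M}{V}$ ($x{\left(M,V \right)} = \frac{6}{V} M + M = \frac{6 M}{V} + M = M + \frac{6 M}{V}$)
$a{\left(c,N \right)} = \frac{-33 + c}{N + c}$
$\frac{2780}{a{\left(-2,-38 \right)}} + \frac{759}{x{\left(35,15 \right)}} = \frac{2780}{\frac{1}{-38 - 2} \left(-33 - 2\right)} + \frac{759}{35 \cdot \frac{1}{15} \left(6 + 15\right)} = \frac{2780}{\frac{1}{-40} \left(-35\right)} + \frac{759}{35 \cdot \frac{1}{15} \cdot 21} = \frac{2780}{\left(- \frac{1}{40}\right) \left(-35\right)} + \frac{759}{49} = \frac{2780}{\frac{7}{8}} + 759 \cdot \frac{1}{49} = 2780 \cdot \frac{8}{7} + \frac{759}{49} = \frac{22240}{7} + \frac{759}{49} = \frac{156439}{49}$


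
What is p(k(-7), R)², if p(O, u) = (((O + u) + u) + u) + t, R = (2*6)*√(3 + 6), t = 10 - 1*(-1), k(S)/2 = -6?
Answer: 11449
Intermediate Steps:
k(S) = -12 (k(S) = 2*(-6) = -12)
t = 11 (t = 10 + 1 = 11)
R = 36 (R = 12*√9 = 12*3 = 36)
p(O, u) = 11 + O + 3*u (p(O, u) = (((O + u) + u) + u) + 11 = ((O + 2*u) + u) + 11 = (O + 3*u) + 11 = 11 + O + 3*u)
p(k(-7), R)² = (11 - 12 + 3*36)² = (11 - 12 + 108)² = 107² = 11449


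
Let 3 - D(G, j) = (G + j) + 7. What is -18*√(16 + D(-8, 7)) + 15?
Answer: 15 - 18*√13 ≈ -49.900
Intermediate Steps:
D(G, j) = -4 - G - j (D(G, j) = 3 - ((G + j) + 7) = 3 - (7 + G + j) = 3 + (-7 - G - j) = -4 - G - j)
-18*√(16 + D(-8, 7)) + 15 = -18*√(16 + (-4 - 1*(-8) - 1*7)) + 15 = -18*√(16 + (-4 + 8 - 7)) + 15 = -18*√(16 - 3) + 15 = -18*√13 + 15 = 15 - 18*√13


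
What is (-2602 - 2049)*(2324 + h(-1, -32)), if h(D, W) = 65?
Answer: -11111239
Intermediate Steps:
(-2602 - 2049)*(2324 + h(-1, -32)) = (-2602 - 2049)*(2324 + 65) = -4651*2389 = -11111239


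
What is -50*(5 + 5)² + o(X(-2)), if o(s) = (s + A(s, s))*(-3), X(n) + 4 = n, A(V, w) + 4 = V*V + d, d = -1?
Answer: -5075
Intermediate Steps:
A(V, w) = -5 + V² (A(V, w) = -4 + (V*V - 1) = -4 + (V² - 1) = -4 + (-1 + V²) = -5 + V²)
X(n) = -4 + n
o(s) = 15 - 3*s - 3*s² (o(s) = (s + (-5 + s²))*(-3) = (-5 + s + s²)*(-3) = 15 - 3*s - 3*s²)
-50*(5 + 5)² + o(X(-2)) = -50*(5 + 5)² + (15 - 3*(-4 - 2) - 3*(-4 - 2)²) = -50*10² + (15 - 3*(-6) - 3*(-6)²) = -50*100 + (15 + 18 - 3*36) = -5000 + (15 + 18 - 108) = -5000 - 75 = -5075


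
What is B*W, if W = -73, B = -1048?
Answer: 76504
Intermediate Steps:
B*W = -1048*(-73) = 76504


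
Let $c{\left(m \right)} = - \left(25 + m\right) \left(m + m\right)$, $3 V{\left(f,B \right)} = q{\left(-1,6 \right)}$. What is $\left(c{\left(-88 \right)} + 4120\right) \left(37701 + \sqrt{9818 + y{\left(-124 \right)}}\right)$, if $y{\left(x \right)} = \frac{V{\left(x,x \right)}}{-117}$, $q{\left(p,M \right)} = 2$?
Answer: $-262700568 - \frac{1072 \sqrt{33599631}}{9} \approx -2.6339 \cdot 10^{8}$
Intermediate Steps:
$V{\left(f,B \right)} = \frac{2}{3}$ ($V{\left(f,B \right)} = \frac{1}{3} \cdot 2 = \frac{2}{3}$)
$c{\left(m \right)} = - 2 m \left(25 + m\right)$ ($c{\left(m \right)} = - \left(25 + m\right) 2 m = - 2 m \left(25 + m\right)$)
$y{\left(x \right)} = - \frac{2}{351}$ ($y{\left(x \right)} = \frac{2}{3 \left(-117\right)} = \frac{2}{3} \left(- \frac{1}{117}\right) = - \frac{2}{351}$)
$\left(c{\left(-88 \right)} + 4120\right) \left(37701 + \sqrt{9818 + y{\left(-124 \right)}}\right) = \left(\left(-2\right) \left(-88\right) \left(25 - 88\right) + 4120\right) \left(37701 + \sqrt{9818 - \frac{2}{351}}\right) = \left(\left(-2\right) \left(-88\right) \left(-63\right) + 4120\right) \left(37701 + \sqrt{\frac{3446116}{351}}\right) = \left(-11088 + 4120\right) \left(37701 + \frac{2 \sqrt{33599631}}{117}\right) = - 6968 \left(37701 + \frac{2 \sqrt{33599631}}{117}\right) = -262700568 - \frac{1072 \sqrt{33599631}}{9}$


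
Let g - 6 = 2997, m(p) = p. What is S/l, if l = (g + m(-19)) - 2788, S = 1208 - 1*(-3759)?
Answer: 4967/196 ≈ 25.342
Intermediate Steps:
g = 3003 (g = 6 + 2997 = 3003)
S = 4967 (S = 1208 + 3759 = 4967)
l = 196 (l = (3003 - 19) - 2788 = 2984 - 2788 = 196)
S/l = 4967/196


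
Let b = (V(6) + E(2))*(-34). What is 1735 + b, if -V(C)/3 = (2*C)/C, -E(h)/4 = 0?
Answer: 1939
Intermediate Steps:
E(h) = 0 (E(h) = -4*0 = 0)
V(C) = -6 (V(C) = -3*2*C/C = -3*2 = -6)
b = 204 (b = (-6 + 0)*(-34) = -6*(-34) = 204)
1735 + b = 1735 + 204 = 1939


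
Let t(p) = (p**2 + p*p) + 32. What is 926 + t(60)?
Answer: 8158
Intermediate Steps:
t(p) = 32 + 2*p**2 (t(p) = (p**2 + p**2) + 32 = 2*p**2 + 32 = 32 + 2*p**2)
926 + t(60) = 926 + (32 + 2*60**2) = 926 + (32 + 2*3600) = 926 + (32 + 7200) = 926 + 7232 = 8158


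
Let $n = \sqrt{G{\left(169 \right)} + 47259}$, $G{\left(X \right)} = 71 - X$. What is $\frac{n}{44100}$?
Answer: $\frac{\sqrt{47161}}{44100} \approx 0.0049244$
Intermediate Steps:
$n = \sqrt{47161}$ ($n = \sqrt{\left(71 - 169\right) + 47259} = \sqrt{-98 + 47259} = \sqrt{47161} \approx 217.17$)
$\frac{n}{44100} = \frac{\sqrt{47161}}{44100}$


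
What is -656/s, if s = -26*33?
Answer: 328/429 ≈ 0.76457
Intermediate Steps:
s = -858
-656/s = -656/(-858) = -656*(-1/858) = 328/429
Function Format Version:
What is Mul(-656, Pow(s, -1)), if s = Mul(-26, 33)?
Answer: Rational(328, 429) ≈ 0.76457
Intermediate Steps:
s = -858
Mul(-656, Pow(s, -1)) = Mul(-656, Pow(-858, -1)) = Mul(-656, Rational(-1, 858)) = Rational(328, 429)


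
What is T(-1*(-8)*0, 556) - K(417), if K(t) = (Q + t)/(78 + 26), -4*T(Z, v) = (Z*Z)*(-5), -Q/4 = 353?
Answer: 995/104 ≈ 9.5673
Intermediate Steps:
Q = -1412 (Q = -4*353 = -1412)
T(Z, v) = 5*Z**2/4 (T(Z, v) = -Z*Z*(-5)/4 = -Z**2*(-5)/4 = -(-5)*Z**2/4 = 5*Z**2/4)
K(t) = -353/26 + t/104 (K(t) = (-1412 + t)/(78 + 26) = (-1412 + t)/104 = (-1412 + t)*(1/104) = -353/26 + t/104)
T(-1*(-8)*0, 556) - K(417) = 5*(-1*(-8)*0)**2/4 - (-353/26 + (1/104)*417) = 5*(8*0)**2/4 - (-353/26 + 417/104) = (5/4)*0**2 - 1*(-995/104) = (5/4)*0 + 995/104 = 0 + 995/104 = 995/104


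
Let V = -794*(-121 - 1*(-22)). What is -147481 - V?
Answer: -226087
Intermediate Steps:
V = 78606 (V = -794*(-121 + 22) = -794*(-99) = 78606)
-147481 - V = -147481 - 1*78606 = -147481 - 78606 = -226087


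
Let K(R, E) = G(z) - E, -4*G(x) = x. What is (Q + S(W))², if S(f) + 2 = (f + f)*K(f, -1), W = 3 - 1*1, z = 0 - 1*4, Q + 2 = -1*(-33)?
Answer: 1369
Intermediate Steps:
Q = 31 (Q = -2 - 1*(-33) = -2 + 33 = 31)
z = -4 (z = 0 - 4 = -4)
G(x) = -x/4
W = 2 (W = 3 - 1 = 2)
K(R, E) = 1 - E (K(R, E) = -¼*(-4) - E = 1 - E)
S(f) = -2 + 4*f (S(f) = -2 + (f + f)*(1 - 1*(-1)) = -2 + (2*f)*(1 + 1) = -2 + (2*f)*2 = -2 + 4*f)
(Q + S(W))² = (31 + (-2 + 4*2))² = (31 + (-2 + 8))² = (31 + 6)² = 37² = 1369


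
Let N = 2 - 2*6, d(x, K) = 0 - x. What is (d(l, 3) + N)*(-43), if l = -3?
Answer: 301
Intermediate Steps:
d(x, K) = -x
N = -10 (N = 2 - 12 = -10)
(d(l, 3) + N)*(-43) = (-1*(-3) - 10)*(-43) = (3 - 10)*(-43) = -7*(-43) = 301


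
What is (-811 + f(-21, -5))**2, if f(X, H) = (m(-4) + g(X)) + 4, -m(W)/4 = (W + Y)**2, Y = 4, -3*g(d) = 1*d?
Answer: 640000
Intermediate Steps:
g(d) = -d/3
m(W) = -4*(4 + W)**2 (m(W) = -4*(W + 4)**2 = -4*(4 + W)**2)
f(X, H) = 4 - X/3 (f(X, H) = (-4*(4 - 4)**2 - X/3) + 4 = (-4*0**2 - X/3) + 4 = (-4*0 - X/3) + 4 = (0 - X/3) + 4 = -X/3 + 4 = 4 - X/3)
(-811 + f(-21, -5))**2 = (-811 + (4 - 1/3*(-21)))**2 = (-811 + (4 + 7))**2 = (-811 + 11)**2 = (-800)**2 = 640000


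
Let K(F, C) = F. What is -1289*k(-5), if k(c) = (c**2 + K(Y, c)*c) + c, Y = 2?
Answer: -12890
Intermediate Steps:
k(c) = c**2 + 3*c (k(c) = (c**2 + 2*c) + c = c**2 + 3*c)
-1289*k(-5) = -(-6445)*(3 - 5) = -(-6445)*(-2) = -1289*10 = -12890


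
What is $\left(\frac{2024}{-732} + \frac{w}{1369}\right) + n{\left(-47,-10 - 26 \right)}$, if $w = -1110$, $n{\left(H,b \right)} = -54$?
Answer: $- \frac{389846}{6771} \approx -57.576$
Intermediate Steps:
$\left(\frac{2024}{-732} + \frac{w}{1369}\right) + n{\left(-47,-10 - 26 \right)} = \left(\frac{2024}{-732} - \frac{1110}{1369}\right) - 54 = \left(2024 \left(- \frac{1}{732}\right) - \frac{30}{37}\right) - 54 = \left(- \frac{506}{183} - \frac{30}{37}\right) - 54 = - \frac{24212}{6771} - 54 = - \frac{389846}{6771}$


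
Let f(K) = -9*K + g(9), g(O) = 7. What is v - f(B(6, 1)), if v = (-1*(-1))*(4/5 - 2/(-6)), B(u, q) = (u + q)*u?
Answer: 5582/15 ≈ 372.13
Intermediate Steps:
B(u, q) = u*(q + u) (B(u, q) = (q + u)*u = u*(q + u))
f(K) = 7 - 9*K (f(K) = -9*K + 7 = 7 - 9*K)
v = 17/15 (v = 1*(4*(⅕) - 2*(-⅙)) = 1*(⅘ + ⅓) = 1*(17/15) = 17/15 ≈ 1.1333)
v - f(B(6, 1)) = 17/15 - (7 - 54*(1 + 6)) = 17/15 - (7 - 54*7) = 17/15 - (7 - 9*42) = 17/15 - (7 - 378) = 17/15 - 1*(-371) = 17/15 + 371 = 5582/15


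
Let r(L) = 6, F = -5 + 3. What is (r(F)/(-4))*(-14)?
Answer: 21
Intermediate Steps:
F = -2
(r(F)/(-4))*(-14) = (6/(-4))*(-14) = (6*(-1/4))*(-14) = -3/2*(-14) = 21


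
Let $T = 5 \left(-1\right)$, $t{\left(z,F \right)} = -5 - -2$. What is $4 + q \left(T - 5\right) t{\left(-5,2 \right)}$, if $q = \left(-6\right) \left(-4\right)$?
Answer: $724$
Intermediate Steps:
$t{\left(z,F \right)} = -3$ ($t{\left(z,F \right)} = -5 + 2 = -3$)
$q = 24$
$T = -5$
$4 + q \left(T - 5\right) t{\left(-5,2 \right)} = 4 + 24 \left(-5 - 5\right) \left(-3\right) = 4 + 24 \left(\left(-10\right) \left(-3\right)\right) = 4 + 24 \cdot 30 = 4 + 720 = 724$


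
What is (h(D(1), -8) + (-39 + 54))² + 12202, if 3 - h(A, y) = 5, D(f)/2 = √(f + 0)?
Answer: 12371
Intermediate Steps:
D(f) = 2*√f (D(f) = 2*√(f + 0) = 2*√f)
h(A, y) = -2 (h(A, y) = 3 - 1*5 = 3 - 5 = -2)
(h(D(1), -8) + (-39 + 54))² + 12202 = (-2 + (-39 + 54))² + 12202 = (-2 + 15)² + 12202 = 13² + 12202 = 169 + 12202 = 12371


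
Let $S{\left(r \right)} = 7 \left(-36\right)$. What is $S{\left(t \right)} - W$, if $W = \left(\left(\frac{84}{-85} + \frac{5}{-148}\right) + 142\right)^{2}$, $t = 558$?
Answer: $- \frac{3185193503809}{158256400} \approx -20127.0$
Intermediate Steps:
$W = \frac{3145312891009}{158256400}$ ($W = \left(\left(84 \left(- \frac{1}{85}\right) + 5 \left(- \frac{1}{148}\right)\right) + 142\right)^{2} = \left(\left(- \frac{84}{85} - \frac{5}{148}\right) + 142\right)^{2} = \left(- \frac{12857}{12580} + 142\right)^{2} = \left(\frac{1773503}{12580}\right)^{2} = \frac{3145312891009}{158256400} \approx 19875.0$)
$S{\left(r \right)} = -252$
$S{\left(t \right)} - W = -252 - \frac{3145312891009}{158256400} = - \frac{3185193503809}{158256400}$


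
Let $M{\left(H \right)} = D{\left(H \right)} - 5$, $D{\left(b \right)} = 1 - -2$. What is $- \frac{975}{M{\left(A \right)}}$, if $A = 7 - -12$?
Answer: $\frac{975}{2} \approx 487.5$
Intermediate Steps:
$D{\left(b \right)} = 3$ ($D{\left(b \right)} = 1 + 2 = 3$)
$A = 19$ ($A = 7 + 12 = 19$)
$M{\left(H \right)} = -2$ ($M{\left(H \right)} = 3 - 5 = -2$)
$- \frac{975}{M{\left(A \right)}} = - \frac{975}{-2} = \left(-975\right) \left(- \frac{1}{2}\right) = \frac{975}{2}$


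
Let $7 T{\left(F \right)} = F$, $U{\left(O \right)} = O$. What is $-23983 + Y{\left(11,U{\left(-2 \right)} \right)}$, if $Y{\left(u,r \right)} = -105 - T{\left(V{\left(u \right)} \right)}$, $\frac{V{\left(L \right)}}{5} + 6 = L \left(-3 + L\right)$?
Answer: $- \frac{169026}{7} \approx -24147.0$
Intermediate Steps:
$V{\left(L \right)} = -30 + 5 L \left(-3 + L\right)$
$T{\left(F \right)} = \frac{F}{7}$
$Y{\left(u,r \right)} = - \frac{705}{7} - \frac{5 u^{2}}{7} + \frac{15 u}{7}$ ($Y{\left(u,r \right)} = -105 - \frac{-30 - 15 u + 5 u^{2}}{7} = -105 - \left(- \frac{30}{7} - \frac{15 u}{7} + \frac{5 u^{2}}{7}\right) = -105 + \left(\frac{30}{7} - \frac{5 u^{2}}{7} + \frac{15 u}{7}\right) = - \frac{705}{7} - \frac{5 u^{2}}{7} + \frac{15 u}{7}$)
$-23983 + Y{\left(11,U{\left(-2 \right)} \right)} = -23983 - \left(\frac{540}{7} + \frac{605}{7}\right) = -23983 - \frac{1145}{7} = - \frac{169026}{7}$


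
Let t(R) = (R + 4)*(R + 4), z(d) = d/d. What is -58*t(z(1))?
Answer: -1450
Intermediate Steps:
z(d) = 1
t(R) = (4 + R)**2 (t(R) = (4 + R)*(4 + R) = (4 + R)**2)
-58*t(z(1)) = -58*(4 + 1)**2 = -58*5**2 = -58*25 = -1450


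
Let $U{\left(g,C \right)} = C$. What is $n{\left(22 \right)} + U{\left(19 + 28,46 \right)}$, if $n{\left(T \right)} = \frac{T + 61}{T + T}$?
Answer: $\frac{2107}{44} \approx 47.886$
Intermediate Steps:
$n{\left(T \right)} = \frac{61 + T}{2 T}$
$n{\left(22 \right)} + U{\left(19 + 28,46 \right)} = \frac{61 + 22}{2 \cdot 22} + 46 = \frac{1}{2} \cdot \frac{1}{22} \cdot 83 + 46 = \frac{83}{44} + 46 = \frac{2107}{44}$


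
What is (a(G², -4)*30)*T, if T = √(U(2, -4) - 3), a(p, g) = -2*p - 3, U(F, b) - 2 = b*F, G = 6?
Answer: -6750*I ≈ -6750.0*I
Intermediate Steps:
U(F, b) = 2 + F*b (U(F, b) = 2 + b*F = 2 + F*b)
a(p, g) = -3 - 2*p
T = 3*I (T = √((2 + 2*(-4)) - 3) = √((2 - 8) - 3) = √(-6 - 3) = √(-9) = 3*I ≈ 3.0*I)
(a(G², -4)*30)*T = ((-3 - 2*6²)*30)*(3*I) = ((-3 - 2*36)*30)*(3*I) = ((-3 - 72)*30)*(3*I) = (-75*30)*(3*I) = -6750*I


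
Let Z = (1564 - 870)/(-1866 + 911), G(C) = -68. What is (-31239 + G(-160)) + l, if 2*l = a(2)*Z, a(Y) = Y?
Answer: -29898879/955 ≈ -31308.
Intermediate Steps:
Z = -694/955 (Z = 694/(-955) = 694*(-1/955) = -694/955 ≈ -0.72670)
l = -694/955 (l = (2*(-694/955))/2 = (½)*(-1388/955) = -694/955 ≈ -0.72670)
(-31239 + G(-160)) + l = (-31239 - 68) - 694/955 = -31307 - 694/955 = -29898879/955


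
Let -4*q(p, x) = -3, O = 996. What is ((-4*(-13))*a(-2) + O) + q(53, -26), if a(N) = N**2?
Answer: 4819/4 ≈ 1204.8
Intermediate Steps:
q(p, x) = 3/4 (q(p, x) = -1/4*(-3) = 3/4)
((-4*(-13))*a(-2) + O) + q(53, -26) = (-4*(-13)*(-2)**2 + 996) + 3/4 = (52*4 + 996) + 3/4 = (208 + 996) + 3/4 = 1204 + 3/4 = 4819/4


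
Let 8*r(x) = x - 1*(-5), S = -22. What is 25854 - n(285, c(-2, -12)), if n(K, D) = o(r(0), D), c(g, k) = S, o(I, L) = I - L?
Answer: 206651/8 ≈ 25831.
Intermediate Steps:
r(x) = 5/8 + x/8 (r(x) = (x - 1*(-5))/8 = (x + 5)/8 = (5 + x)/8 = 5/8 + x/8)
c(g, k) = -22
n(K, D) = 5/8 - D (n(K, D) = (5/8 + (⅛)*0) - D = (5/8 + 0) - D = 5/8 - D)
25854 - n(285, c(-2, -12)) = 25854 - (5/8 - 1*(-22)) = 25854 - (5/8 + 22) = 25854 - 1*181/8 = 25854 - 181/8 = 206651/8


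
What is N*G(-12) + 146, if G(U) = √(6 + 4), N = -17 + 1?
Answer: 146 - 16*√10 ≈ 95.404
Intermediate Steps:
N = -16
G(U) = √10
N*G(-12) + 146 = -16*√10 + 146 = 146 - 16*√10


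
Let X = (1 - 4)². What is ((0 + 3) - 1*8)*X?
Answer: -45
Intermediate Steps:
X = 9 (X = (-3)² = 9)
((0 + 3) - 1*8)*X = ((0 + 3) - 1*8)*9 = (3 - 8)*9 = -5*9 = -45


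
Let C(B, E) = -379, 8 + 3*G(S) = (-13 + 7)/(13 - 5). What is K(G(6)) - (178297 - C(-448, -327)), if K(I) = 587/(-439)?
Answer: -78439351/439 ≈ -1.7868e+5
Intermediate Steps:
G(S) = -35/12 (G(S) = -8/3 + ((-13 + 7)/(13 - 5))/3 = -8/3 + (-6/8)/3 = -8/3 + (-6*1/8)/3 = -8/3 + (1/3)*(-3/4) = -8/3 - 1/4 = -35/12)
K(I) = -587/439 (K(I) = 587*(-1/439) = -587/439)
K(G(6)) - (178297 - C(-448, -327)) = -587/439 - (178297 - 1*(-379)) = -587/439 - (178297 + 379) = -587/439 - 1*178676 = -587/439 - 178676 = -78439351/439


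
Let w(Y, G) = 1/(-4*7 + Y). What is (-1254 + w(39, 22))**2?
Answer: 190246849/121 ≈ 1.5723e+6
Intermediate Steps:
w(Y, G) = 1/(-28 + Y)
(-1254 + w(39, 22))**2 = (-1254 + 1/(-28 + 39))**2 = (-1254 + 1/11)**2 = (-13793/11)**2 = 190246849/121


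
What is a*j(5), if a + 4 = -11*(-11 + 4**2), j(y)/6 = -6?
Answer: 2124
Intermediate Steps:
j(y) = -36 (j(y) = 6*(-6) = -36)
a = -59 (a = -4 - 11*(-11 + 4**2) = -4 - 11*(-11 + 16) = -4 - 11*5 = -4 - 55 = -59)
a*j(5) = -59*(-36) = 2124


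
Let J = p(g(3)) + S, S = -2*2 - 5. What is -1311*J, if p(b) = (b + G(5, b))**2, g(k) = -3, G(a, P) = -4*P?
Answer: -94392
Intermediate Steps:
S = -9 (S = -4 - 5 = -9)
p(b) = 9*b**2 (p(b) = (b - 4*b)**2 = (-3*b)**2 = 9*b**2)
J = 72 (J = 9*(-3)**2 - 9 = 9*9 - 9 = 81 - 9 = 72)
-1311*J = -1311*72 = -94392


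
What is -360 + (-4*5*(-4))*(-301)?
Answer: -24440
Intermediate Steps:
-360 + (-4*5*(-4))*(-301) = -360 - 20*(-4)*(-301) = -360 + 80*(-301) = -360 - 24080 = -24440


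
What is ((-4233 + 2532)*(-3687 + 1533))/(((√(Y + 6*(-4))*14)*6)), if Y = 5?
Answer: -87237*I*√19/38 ≈ -10007.0*I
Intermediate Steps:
((-4233 + 2532)*(-3687 + 1533))/(((√(Y + 6*(-4))*14)*6)) = ((-4233 + 2532)*(-3687 + 1533))/(((√(5 + 6*(-4))*14)*6)) = (-1701*(-2154))/(((√(5 - 24)*14)*6)) = 3663954/(((√(-19)*14)*6)) = 3663954/((((I*√19)*14)*6)) = 3663954/(((14*I*√19)*6)) = 3663954/((84*I*√19)) = 3663954*(-I*√19/1596) = -87237*I*√19/38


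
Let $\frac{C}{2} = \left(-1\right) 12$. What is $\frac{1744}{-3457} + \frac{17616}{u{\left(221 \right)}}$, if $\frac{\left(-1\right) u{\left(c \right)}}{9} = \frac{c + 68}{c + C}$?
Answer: $- \frac{4000514336}{2997219} \approx -1334.7$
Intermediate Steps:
$C = -24$ ($C = 2 \left(\left(-1\right) 12\right) = 2 \left(-12\right) = -24$)
$u{\left(c \right)} = - \frac{9 \left(68 + c\right)}{-24 + c}$ ($u{\left(c \right)} = - 9 \frac{c + 68}{c - 24} = - 9 \frac{68 + c}{-24 + c} = - \frac{9 \left(68 + c\right)}{-24 + c}$)
$\frac{1744}{-3457} + \frac{17616}{u{\left(221 \right)}} = \frac{1744}{-3457} + \frac{17616}{9 \frac{1}{-24 + 221} \left(-68 - 221\right)} = 1744 \left(- \frac{1}{3457}\right) + \frac{17616}{9 \cdot \frac{1}{197} \left(-68 - 221\right)} = - \frac{1744}{3457} + \frac{17616}{9 \cdot \frac{1}{197} \left(-289\right)} = - \frac{1744}{3457} + \frac{17616}{- \frac{2601}{197}} = - \frac{1744}{3457} + 17616 \left(- \frac{197}{2601}\right) = - \frac{1744}{3457} - \frac{1156784}{867} = - \frac{4000514336}{2997219}$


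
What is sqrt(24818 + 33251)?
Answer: sqrt(58069) ≈ 240.98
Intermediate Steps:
sqrt(24818 + 33251) = sqrt(58069)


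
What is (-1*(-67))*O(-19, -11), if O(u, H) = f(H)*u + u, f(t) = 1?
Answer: -2546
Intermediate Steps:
O(u, H) = 2*u (O(u, H) = 1*u + u = u + u = 2*u)
(-1*(-67))*O(-19, -11) = (-1*(-67))*(2*(-19)) = 67*(-38) = -2546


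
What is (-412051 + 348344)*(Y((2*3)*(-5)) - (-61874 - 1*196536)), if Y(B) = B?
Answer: -16460614660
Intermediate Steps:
(-412051 + 348344)*(Y((2*3)*(-5)) - (-61874 - 1*196536)) = (-412051 + 348344)*((2*3)*(-5) - (-61874 - 1*196536)) = -63707*(6*(-5) - (-61874 - 196536)) = -63707*(-30 - 1*(-258410)) = -63707*(-30 + 258410) = -63707*258380 = -16460614660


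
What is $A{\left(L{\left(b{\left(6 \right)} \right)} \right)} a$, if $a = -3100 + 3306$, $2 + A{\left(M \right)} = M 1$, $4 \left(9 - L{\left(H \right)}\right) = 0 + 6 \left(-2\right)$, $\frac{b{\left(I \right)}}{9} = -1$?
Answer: $2060$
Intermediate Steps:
$b{\left(I \right)} = -9$ ($b{\left(I \right)} = 9 \left(-1\right) = -9$)
$L{\left(H \right)} = 12$ ($L{\left(H \right)} = 9 - \frac{0 + 6 \left(-2\right)}{4} = 9 - \frac{0 - 12}{4} = 9 - -3 = 9 + 3 = 12$)
$A{\left(M \right)} = -2 + M$ ($A{\left(M \right)} = -2 + M 1 = -2 + M$)
$a = 206$
$A{\left(L{\left(b{\left(6 \right)} \right)} \right)} a = \left(-2 + 12\right) 206 = 10 \cdot 206 = 2060$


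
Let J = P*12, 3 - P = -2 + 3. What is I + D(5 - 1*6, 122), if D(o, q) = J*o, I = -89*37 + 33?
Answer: -3284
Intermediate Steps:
P = 2 (P = 3 - (-2 + 3) = 3 - 1*1 = 3 - 1 = 2)
I = -3260 (I = -3293 + 33 = -3260)
J = 24 (J = 2*12 = 24)
D(o, q) = 24*o
I + D(5 - 1*6, 122) = -3260 + 24*(5 - 1*6) = -3260 + 24*(5 - 6) = -3260 + 24*(-1) = -3260 - 24 = -3284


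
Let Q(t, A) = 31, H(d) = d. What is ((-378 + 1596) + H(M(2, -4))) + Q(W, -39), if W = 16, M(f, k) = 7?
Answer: 1256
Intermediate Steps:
((-378 + 1596) + H(M(2, -4))) + Q(W, -39) = ((-378 + 1596) + 7) + 31 = (1218 + 7) + 31 = 1225 + 31 = 1256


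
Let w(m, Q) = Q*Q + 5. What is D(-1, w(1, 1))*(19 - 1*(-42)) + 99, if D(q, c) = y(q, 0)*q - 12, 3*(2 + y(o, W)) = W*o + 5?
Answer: -1838/3 ≈ -612.67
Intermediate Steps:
w(m, Q) = 5 + Q² (w(m, Q) = Q² + 5 = 5 + Q²)
y(o, W) = -⅓ + W*o/3 (y(o, W) = -2 + (W*o + 5)/3 = -2 + (5 + W*o)/3 = -2 + (5/3 + W*o/3) = -⅓ + W*o/3)
D(q, c) = -12 - q/3 (D(q, c) = (-⅓ + (⅓)*0*q)*q - 12 = (-⅓ + 0)*q - 12 = -q/3 - 12 = -12 - q/3)
D(-1, w(1, 1))*(19 - 1*(-42)) + 99 = (-12 - ⅓*(-1))*(19 - 1*(-42)) + 99 = (-12 + ⅓)*(19 + 42) + 99 = -35/3*61 + 99 = -2135/3 + 99 = -1838/3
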